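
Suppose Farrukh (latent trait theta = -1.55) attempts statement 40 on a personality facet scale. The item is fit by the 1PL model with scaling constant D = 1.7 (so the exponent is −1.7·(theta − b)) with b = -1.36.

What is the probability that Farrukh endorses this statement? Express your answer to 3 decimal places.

P(theta) = 1 / (1 + exp(−D·(theta − b)))
Exponent: 1.7 × (-1.55 − (-1.36)) = -0.3230
1/(1 + e^{0.3230}) = 0.4199
P = 0.4199

0.420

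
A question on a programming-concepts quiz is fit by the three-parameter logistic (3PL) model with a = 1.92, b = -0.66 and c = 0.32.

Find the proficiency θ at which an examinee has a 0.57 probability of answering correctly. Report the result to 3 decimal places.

-0.942

P(θ) = c + (1 − c) · 1 / (1 + exp(−a(θ − b)))
Remove guessing floor: (0.57 − 0.32)/(1 − 0.32) = 0.3676
logit = ln(0.3676/0.6324) = -0.5423
θ = b + logit/(a) = -0.66 + (-0.5423)/1.9200 = -0.9425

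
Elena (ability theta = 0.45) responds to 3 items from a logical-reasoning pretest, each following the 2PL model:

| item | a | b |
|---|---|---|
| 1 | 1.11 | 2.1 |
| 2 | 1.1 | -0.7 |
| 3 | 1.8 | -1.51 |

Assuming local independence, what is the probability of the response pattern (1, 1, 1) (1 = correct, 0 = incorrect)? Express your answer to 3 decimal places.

0.105

P(theta) = 1 / (1 + exp(−a(theta − b)))
P_1 = 1/(1+e^{1.8315}) = 0.1381
P_2 = 1/(1+e^{-1.2650}) = 0.7799
P_3 = 1/(1+e^{-3.5280}) = 0.9715
L = P_1 × P_2 × P_3 = 0.1381 × 0.7799 × 0.9715 = 0.10460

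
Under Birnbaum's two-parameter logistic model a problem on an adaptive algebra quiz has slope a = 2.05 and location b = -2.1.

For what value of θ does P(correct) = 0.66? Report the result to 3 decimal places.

P(θ) = 1 / (1 + exp(−a(θ − b)))
logit = ln(0.6600/0.3400) = 0.6633
θ = b + logit/(a) = -2.1 + 0.6633/2.0500 = -1.7764

-1.776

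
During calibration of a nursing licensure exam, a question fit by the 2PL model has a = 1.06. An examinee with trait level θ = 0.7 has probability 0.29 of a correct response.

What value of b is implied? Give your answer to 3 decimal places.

1.545

P(θ) = 1 / (1 + exp(−a(θ − b)))
logit(0.29) = ln(0.29/0.71) = -0.8954
b = θ − logit/(a) = 0.7 − (-0.8954)/1.0600 = 1.5447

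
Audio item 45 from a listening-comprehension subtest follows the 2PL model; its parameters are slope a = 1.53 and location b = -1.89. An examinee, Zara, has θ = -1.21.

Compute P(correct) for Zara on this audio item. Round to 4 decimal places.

P(θ) = 1 / (1 + exp(−a(θ − b)))
Exponent: 1.53 × (-1.21 − (-1.89)) = 1.0404
1/(1 + e^{-1.0404}) = 0.7389

0.7389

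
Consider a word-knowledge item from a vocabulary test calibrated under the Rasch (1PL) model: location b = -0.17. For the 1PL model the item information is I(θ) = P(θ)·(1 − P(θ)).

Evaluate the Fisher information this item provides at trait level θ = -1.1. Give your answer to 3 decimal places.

0.203

P = 1/(1+e^{0.9300}) = 0.2829
P(1−P) = 0.2829 × 0.7171 = 0.2029
I = P(1−P) = 0.20288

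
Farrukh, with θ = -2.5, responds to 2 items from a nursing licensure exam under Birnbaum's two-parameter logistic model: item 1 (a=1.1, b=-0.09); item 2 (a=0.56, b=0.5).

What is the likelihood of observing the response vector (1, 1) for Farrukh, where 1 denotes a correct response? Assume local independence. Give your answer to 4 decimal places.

P(θ) = 1 / (1 + exp(−a(θ − b)))
P_1 = 1/(1+e^{2.6510}) = 0.0659
P_2 = 1/(1+e^{1.6800}) = 0.1571
L = P_1 × P_2 = 0.0659 × 0.1571 = 0.01036

0.0104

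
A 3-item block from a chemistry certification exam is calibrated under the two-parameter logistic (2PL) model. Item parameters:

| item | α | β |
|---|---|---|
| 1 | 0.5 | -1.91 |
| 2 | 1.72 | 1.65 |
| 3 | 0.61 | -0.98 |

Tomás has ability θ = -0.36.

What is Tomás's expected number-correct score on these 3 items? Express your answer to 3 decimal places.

1.309

P(θ) = 1 / (1 + exp(−α(θ − β)))
P_1 = 1/(1+e^{-0.7750}) = 0.6846
P_2 = 1/(1+e^{3.4572}) = 0.0306
P_3 = 1/(1+e^{-0.3782}) = 0.5934
E[score] = 0.6846 + 0.0306 + 0.5934 = 1.3086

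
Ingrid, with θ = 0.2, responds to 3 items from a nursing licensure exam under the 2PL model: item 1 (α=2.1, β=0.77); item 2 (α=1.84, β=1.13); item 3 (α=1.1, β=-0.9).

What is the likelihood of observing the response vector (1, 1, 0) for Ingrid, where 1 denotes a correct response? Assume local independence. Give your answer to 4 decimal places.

P(θ) = 1 / (1 + exp(−α(θ − β)))
P_1 = 1/(1+e^{1.1970}) = 0.2320
P_2 = 1/(1+e^{1.7112}) = 0.1530
P_3 = 1/(1+e^{-1.2100}) = 0.7703
L = P_1 × P_2 × (1−P_3) = 0.2320 × 0.1530 × 0.2297 = 0.00815

0.0082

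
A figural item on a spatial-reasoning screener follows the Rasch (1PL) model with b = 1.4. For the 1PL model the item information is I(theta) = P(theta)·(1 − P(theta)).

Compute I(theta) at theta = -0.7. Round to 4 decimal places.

0.0972

P = 1/(1+e^{2.1000}) = 0.1091
P(1−P) = 0.1091 × 0.8909 = 0.0972
I = P(1−P) = 0.09719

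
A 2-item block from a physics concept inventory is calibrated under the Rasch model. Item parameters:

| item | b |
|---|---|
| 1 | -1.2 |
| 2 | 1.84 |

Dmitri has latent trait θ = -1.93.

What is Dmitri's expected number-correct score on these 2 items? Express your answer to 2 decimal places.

0.35

P(θ) = 1 / (1 + exp(−(θ − b)))
P_1 = 1/(1+e^{0.7300}) = 0.3252
P_2 = 1/(1+e^{3.7700}) = 0.0225
E[score] = 0.3252 + 0.0225 = 0.3477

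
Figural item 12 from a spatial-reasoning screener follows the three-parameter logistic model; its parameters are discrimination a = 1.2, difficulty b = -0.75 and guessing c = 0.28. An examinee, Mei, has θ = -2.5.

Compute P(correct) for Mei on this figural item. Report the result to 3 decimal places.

0.359

P(θ) = c + (1 − c) · 1 / (1 + exp(−a(θ − b)))
Exponent: 1.2 × (-2.5 − (-0.75)) = -2.1000
1/(1 + e^{2.1000}) = 0.1091
P = 0.28 + 0.72 × 0.1091 = 0.3585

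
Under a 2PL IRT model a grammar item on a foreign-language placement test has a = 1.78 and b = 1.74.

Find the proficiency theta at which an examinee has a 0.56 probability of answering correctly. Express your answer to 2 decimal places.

1.88

P(theta) = 1 / (1 + exp(−a(theta − b)))
logit = ln(0.5600/0.4400) = 0.2412
theta = b + logit/(a) = 1.74 + 0.2412/1.7800 = 1.8755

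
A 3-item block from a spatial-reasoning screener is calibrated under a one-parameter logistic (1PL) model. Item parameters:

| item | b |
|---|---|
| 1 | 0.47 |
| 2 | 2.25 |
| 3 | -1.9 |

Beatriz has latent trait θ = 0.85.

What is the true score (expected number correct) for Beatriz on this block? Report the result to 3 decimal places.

1.732

P(θ) = 1 / (1 + exp(−(θ − b)))
P_1 = 1/(1+e^{-0.3800}) = 0.5939
P_2 = 1/(1+e^{1.4000}) = 0.1978
P_3 = 1/(1+e^{-2.7500}) = 0.9399
E[score] = 0.5939 + 0.1978 + 0.9399 = 1.7316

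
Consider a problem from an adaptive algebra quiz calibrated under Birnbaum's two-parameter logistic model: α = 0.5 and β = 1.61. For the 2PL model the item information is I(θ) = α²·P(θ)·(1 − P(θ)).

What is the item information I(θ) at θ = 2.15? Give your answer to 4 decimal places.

0.0614

P = 1/(1+e^{-0.2700}) = 0.5671
P(1−P) = 0.5671 × 0.4329 = 0.2455
I = α² × P(1−P) = 0.5² × 0.2455 = 0.06137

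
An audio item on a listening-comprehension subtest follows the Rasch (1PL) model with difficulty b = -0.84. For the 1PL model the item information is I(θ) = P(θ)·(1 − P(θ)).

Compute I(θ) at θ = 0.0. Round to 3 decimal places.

0.211

P = 1/(1+e^{-0.8400}) = 0.6985
P(1−P) = 0.6985 × 0.3015 = 0.2106
I = P(1−P) = 0.21061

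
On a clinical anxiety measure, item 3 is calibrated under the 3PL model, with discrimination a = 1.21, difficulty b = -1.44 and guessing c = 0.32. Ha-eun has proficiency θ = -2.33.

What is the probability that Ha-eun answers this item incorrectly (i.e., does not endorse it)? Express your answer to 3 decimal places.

P(θ) = c + (1 − c) · 1 / (1 + exp(−a(θ − b)))
Exponent: 1.21 × (-2.33 − (-1.44)) = -1.0769
1/(1 + e^{1.0769}) = 0.2541
P = 0.32 + 0.68 × 0.2541 = 0.4928
P(incorrect) = 1 − 0.4928 = 0.5072

0.507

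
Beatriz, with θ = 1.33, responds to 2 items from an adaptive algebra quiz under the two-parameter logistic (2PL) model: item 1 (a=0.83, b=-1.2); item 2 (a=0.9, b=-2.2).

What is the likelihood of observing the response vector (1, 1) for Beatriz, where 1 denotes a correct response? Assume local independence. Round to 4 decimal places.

P(θ) = 1 / (1 + exp(−a(θ − b)))
P_1 = 1/(1+e^{-2.0999}) = 0.8909
P_2 = 1/(1+e^{-3.1770}) = 0.9600
L = P_1 × P_2 = 0.8909 × 0.9600 = 0.85522

0.8552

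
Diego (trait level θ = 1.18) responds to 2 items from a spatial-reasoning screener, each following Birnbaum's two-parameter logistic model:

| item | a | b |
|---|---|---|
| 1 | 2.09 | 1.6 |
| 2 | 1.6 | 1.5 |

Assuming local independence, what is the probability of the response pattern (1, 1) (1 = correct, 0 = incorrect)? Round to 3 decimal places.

P(θ) = 1 / (1 + exp(−a(θ − b)))
P_1 = 1/(1+e^{0.8778}) = 0.2936
P_2 = 1/(1+e^{0.5120}) = 0.3747
L = P_1 × P_2 = 0.2936 × 0.3747 = 0.11003

0.110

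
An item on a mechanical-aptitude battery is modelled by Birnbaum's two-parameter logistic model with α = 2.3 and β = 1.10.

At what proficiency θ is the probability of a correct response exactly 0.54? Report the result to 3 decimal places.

1.170

P(θ) = 1 / (1 + exp(−α(θ − β)))
logit = ln(0.5400/0.4600) = 0.1603
θ = β + logit/(α) = 1.10 + 0.1603/2.3000 = 1.1697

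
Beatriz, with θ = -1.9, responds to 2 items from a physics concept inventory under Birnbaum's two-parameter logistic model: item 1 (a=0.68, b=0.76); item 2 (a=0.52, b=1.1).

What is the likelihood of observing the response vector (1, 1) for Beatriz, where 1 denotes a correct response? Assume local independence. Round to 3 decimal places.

P(θ) = 1 / (1 + exp(−a(θ − b)))
P_1 = 1/(1+e^{1.8088}) = 0.1408
P_2 = 1/(1+e^{1.5600}) = 0.1736
L = P_1 × P_2 = 0.1408 × 0.1736 = 0.02445

0.024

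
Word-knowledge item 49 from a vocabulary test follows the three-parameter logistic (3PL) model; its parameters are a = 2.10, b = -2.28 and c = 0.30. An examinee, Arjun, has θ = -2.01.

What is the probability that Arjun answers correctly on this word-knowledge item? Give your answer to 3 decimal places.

0.747

P(θ) = c + (1 − c) · 1 / (1 + exp(−a(θ − b)))
Exponent: 2.10 × (-2.01 − (-2.28)) = 0.5670
1/(1 + e^{-0.5670}) = 0.6381
P = 0.30 + 0.70 × 0.6381 = 0.7466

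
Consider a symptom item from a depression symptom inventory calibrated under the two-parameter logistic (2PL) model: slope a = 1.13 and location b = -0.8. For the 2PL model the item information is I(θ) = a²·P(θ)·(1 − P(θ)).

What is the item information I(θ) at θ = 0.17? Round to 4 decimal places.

0.2397

P = 1/(1+e^{-1.0961}) = 0.7495
P(1−P) = 0.7495 × 0.2505 = 0.1877
I = a² × P(1−P) = 1.13² × 0.1877 = 0.23972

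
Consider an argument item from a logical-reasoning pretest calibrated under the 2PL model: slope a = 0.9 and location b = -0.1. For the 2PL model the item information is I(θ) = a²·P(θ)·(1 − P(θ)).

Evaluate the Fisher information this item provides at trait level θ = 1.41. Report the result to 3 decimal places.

P = 1/(1+e^{-1.3590}) = 0.7956
P(1−P) = 0.7956 × 0.2044 = 0.1626
I = a² × P(1−P) = 0.9² × 0.1626 = 0.13172

0.132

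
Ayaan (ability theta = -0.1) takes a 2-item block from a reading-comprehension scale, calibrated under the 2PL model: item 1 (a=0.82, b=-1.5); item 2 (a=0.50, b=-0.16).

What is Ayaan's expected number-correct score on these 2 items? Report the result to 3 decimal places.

1.267

P(theta) = 1 / (1 + exp(−a(theta − b)))
P_1 = 1/(1+e^{-1.1480}) = 0.7591
P_2 = 1/(1+e^{-0.0300}) = 0.5075
E[score] = 0.7591 + 0.5075 = 1.2666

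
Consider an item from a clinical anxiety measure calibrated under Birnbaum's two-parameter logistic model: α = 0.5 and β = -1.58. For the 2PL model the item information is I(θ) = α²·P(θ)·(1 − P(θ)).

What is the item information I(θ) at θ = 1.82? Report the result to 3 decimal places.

0.033

P = 1/(1+e^{-1.7000}) = 0.8455
P(1−P) = 0.8455 × 0.1545 = 0.1306
I = α² × P(1−P) = 0.5² × 0.1306 = 0.03265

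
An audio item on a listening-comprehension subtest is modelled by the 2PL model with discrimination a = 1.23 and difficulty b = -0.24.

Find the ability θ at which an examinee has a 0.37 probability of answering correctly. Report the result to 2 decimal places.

-0.67

P(θ) = 1 / (1 + exp(−a(θ − b)))
logit = ln(0.3700/0.6300) = -0.5322
θ = b + logit/(a) = -0.24 + (-0.5322)/1.2300 = -0.6727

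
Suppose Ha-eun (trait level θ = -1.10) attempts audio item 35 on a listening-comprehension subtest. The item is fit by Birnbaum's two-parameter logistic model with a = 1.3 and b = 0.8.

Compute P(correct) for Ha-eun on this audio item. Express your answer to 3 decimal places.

0.078

P(θ) = 1 / (1 + exp(−a(θ − b)))
Exponent: 1.3 × (-1.10 − 0.8) = -2.4700
1/(1 + e^{2.4700}) = 0.0780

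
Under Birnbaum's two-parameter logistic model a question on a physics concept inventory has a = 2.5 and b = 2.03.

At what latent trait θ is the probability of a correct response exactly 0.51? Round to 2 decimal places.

2.05

P(θ) = 1 / (1 + exp(−a(θ − b)))
logit = ln(0.5100/0.4900) = 0.0400
θ = b + logit/(a) = 2.03 + 0.0400/2.5000 = 2.0460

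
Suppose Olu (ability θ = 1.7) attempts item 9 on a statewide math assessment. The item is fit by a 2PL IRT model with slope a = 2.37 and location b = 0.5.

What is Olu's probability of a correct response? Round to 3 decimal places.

P(θ) = 1 / (1 + exp(−a(θ − b)))
Exponent: 2.37 × (1.7 − 0.5) = 2.8440
1/(1 + e^{-2.8440}) = 0.9450

0.945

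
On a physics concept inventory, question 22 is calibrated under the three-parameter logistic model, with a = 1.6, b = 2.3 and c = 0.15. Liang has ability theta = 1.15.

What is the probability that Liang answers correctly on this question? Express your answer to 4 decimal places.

P(theta) = c + (1 − c) · 1 / (1 + exp(−a(theta − b)))
Exponent: 1.6 × (1.15 − 2.3) = -1.8400
1/(1 + e^{1.8400}) = 0.1371
P = 0.15 + 0.85 × 0.1371 = 0.2665

0.2665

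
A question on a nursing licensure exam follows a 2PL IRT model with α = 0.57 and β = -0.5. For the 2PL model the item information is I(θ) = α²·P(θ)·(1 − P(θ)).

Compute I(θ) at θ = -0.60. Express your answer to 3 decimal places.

P = 1/(1+e^{0.0570}) = 0.4858
P(1−P) = 0.4858 × 0.5142 = 0.2498
I = α² × P(1−P) = 0.57² × 0.2498 = 0.08116

0.081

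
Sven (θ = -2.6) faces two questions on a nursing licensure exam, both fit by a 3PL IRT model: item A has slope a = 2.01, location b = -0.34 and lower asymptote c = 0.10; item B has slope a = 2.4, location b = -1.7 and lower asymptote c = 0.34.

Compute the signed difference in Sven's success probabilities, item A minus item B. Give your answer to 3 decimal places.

-0.299

P(θ) = c + (1 − c) · 1 / (1 + exp(−a(θ − b)))
P_A = 0.1095
P_B = 0.4082
P_A − P_B = -0.2988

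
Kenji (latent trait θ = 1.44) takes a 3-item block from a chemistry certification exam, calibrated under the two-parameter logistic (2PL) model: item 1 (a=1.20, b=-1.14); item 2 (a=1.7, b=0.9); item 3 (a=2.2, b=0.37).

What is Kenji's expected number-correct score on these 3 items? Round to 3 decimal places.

2.585

P(θ) = 1 / (1 + exp(−a(θ − b)))
P_1 = 1/(1+e^{-3.0960}) = 0.9567
P_2 = 1/(1+e^{-0.9180}) = 0.7146
P_3 = 1/(1+e^{-2.3540}) = 0.9133
E[score] = 0.9567 + 0.7146 + 0.9133 = 2.5846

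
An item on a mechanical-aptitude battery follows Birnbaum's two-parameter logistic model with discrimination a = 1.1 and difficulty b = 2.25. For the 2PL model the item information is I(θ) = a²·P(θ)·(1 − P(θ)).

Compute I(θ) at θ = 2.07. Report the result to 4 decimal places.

P = 1/(1+e^{0.1980}) = 0.4507
P(1−P) = 0.4507 × 0.5493 = 0.2476
I = a² × P(1−P) = 1.1² × 0.2476 = 0.29955

0.2996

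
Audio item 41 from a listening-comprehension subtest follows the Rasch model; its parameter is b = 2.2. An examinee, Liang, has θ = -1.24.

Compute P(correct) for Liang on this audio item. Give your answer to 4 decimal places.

0.0311

P(θ) = 1 / (1 + exp(−(θ − b)))
Exponent: (-1.24 − 2.2) = -3.4400
1/(1 + e^{3.4400}) = 0.0311
P = 0.0311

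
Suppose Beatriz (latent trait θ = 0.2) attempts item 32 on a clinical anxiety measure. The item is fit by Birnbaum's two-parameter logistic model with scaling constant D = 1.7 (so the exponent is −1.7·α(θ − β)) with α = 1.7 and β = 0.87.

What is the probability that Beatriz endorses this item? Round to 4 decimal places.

P(θ) = 1 / (1 + exp(−D·α(θ − β)))
Exponent: 1.7 × 1.7 × (0.2 − 0.87) = -1.9363
1/(1 + e^{1.9363}) = 0.1261
P = 0.1261

0.1261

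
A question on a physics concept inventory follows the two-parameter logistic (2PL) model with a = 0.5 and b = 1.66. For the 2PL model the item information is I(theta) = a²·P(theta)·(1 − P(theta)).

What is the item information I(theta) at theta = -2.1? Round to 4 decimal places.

P = 1/(1+e^{1.8800}) = 0.1324
P(1−P) = 0.1324 × 0.8676 = 0.1149
I = a² × P(1−P) = 0.5² × 0.1149 = 0.02872

0.0287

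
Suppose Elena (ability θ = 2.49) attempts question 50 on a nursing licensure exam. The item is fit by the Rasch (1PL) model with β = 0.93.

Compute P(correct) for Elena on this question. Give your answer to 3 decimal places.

P(θ) = 1 / (1 + exp(−(θ − β)))
Exponent: (2.49 − 0.93) = 1.5600
1/(1 + e^{-1.5600}) = 0.8264
P = 0.8264

0.826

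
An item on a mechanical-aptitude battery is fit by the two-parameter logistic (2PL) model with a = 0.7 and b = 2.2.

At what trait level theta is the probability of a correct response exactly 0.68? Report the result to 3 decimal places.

3.277

P(theta) = 1 / (1 + exp(−a(theta − b)))
logit = ln(0.6800/0.3200) = 0.7538
theta = b + logit/(a) = 2.2 + 0.7538/0.7000 = 3.2768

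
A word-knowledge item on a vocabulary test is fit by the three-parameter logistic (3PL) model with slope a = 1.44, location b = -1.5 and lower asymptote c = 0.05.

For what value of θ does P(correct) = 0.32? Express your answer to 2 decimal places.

-2.14

P(θ) = c + (1 − c) · 1 / (1 + exp(−a(θ − b)))
Remove guessing floor: (0.32 − 0.05)/(1 − 0.05) = 0.2842
logit = ln(0.2842/0.7158) = -0.9237
θ = b + logit/(a) = -1.5 + (-0.9237)/1.4400 = -2.1414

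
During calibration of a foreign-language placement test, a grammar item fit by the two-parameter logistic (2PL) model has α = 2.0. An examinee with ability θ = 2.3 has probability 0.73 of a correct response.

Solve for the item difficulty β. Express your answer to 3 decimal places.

1.803

P(θ) = 1 / (1 + exp(−α(θ − β)))
logit(0.73) = ln(0.73/0.27) = 0.9946
β = θ − logit/(α) = 2.3 − 0.9946/2.0000 = 1.8027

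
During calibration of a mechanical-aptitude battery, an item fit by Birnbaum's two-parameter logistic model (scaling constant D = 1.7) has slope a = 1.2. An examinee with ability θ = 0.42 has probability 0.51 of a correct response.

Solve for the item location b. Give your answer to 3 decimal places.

P(θ) = 1 / (1 + exp(−D·a(θ − b)))
logit(0.51) = ln(0.51/0.49) = 0.0400
b = θ − logit/(1.7·a) = 0.42 − 0.0400/2.0400 = 0.4004

0.400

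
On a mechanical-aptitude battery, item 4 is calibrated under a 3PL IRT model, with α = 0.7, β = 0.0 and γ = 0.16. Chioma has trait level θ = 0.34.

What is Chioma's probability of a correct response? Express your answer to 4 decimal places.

P(θ) = γ + (1 − γ) · 1 / (1 + exp(−α(θ − β)))
Exponent: 0.7 × (0.34 − 0.0) = 0.2380
1/(1 + e^{-0.2380}) = 0.5592
P = 0.16 + 0.84 × 0.5592 = 0.6297

0.6297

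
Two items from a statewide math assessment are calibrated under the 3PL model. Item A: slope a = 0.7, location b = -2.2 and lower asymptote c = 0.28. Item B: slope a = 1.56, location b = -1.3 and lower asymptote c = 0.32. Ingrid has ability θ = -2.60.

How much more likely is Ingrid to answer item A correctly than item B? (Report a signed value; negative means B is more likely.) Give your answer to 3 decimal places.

0.191

P(θ) = c + (1 − c) · 1 / (1 + exp(−a(θ − b)))
P_A = 0.5899
P_B = 0.3991
P_A − P_B = 0.1908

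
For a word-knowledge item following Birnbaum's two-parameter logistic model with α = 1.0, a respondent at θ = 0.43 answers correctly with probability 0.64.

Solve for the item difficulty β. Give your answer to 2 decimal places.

P(θ) = 1 / (1 + exp(−α(θ − β)))
logit(0.64) = ln(0.64/0.36) = 0.5754
β = θ − logit/(α) = 0.43 − 0.5754/1.0000 = -0.1454

-0.15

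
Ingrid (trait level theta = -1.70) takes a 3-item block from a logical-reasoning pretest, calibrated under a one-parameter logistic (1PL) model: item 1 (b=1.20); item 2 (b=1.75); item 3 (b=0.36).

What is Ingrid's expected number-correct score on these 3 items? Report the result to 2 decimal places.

P(theta) = 1 / (1 + exp(−(theta − b)))
P_1 = 1/(1+e^{2.9000}) = 0.0522
P_2 = 1/(1+e^{3.4500}) = 0.0308
P_3 = 1/(1+e^{2.0600}) = 0.1130
E[score] = 0.0522 + 0.0308 + 0.1130 = 0.1960

0.20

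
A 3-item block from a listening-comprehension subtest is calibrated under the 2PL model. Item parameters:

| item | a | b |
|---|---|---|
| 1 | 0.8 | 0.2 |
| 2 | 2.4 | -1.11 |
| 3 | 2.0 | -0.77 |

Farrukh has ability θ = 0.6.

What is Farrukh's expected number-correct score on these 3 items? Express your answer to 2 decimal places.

2.50

P(θ) = 1 / (1 + exp(−a(θ − b)))
P_1 = 1/(1+e^{-0.3200}) = 0.5793
P_2 = 1/(1+e^{-4.1040}) = 0.9838
P_3 = 1/(1+e^{-2.7400}) = 0.9393
E[score] = 0.5793 + 0.9838 + 0.9393 = 2.5024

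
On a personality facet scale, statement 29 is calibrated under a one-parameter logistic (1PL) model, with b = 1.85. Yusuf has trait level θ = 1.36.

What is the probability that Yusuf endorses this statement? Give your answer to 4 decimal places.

P(θ) = 1 / (1 + exp(−(θ − b)))
Exponent: (1.36 − 1.85) = -0.4900
1/(1 + e^{0.4900}) = 0.3799
P = 0.3799

0.3799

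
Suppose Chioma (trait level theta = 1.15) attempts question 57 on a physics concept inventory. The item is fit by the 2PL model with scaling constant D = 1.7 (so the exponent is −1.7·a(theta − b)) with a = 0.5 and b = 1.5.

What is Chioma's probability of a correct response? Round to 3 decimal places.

P(theta) = 1 / (1 + exp(−D·a(theta − b)))
Exponent: 1.7 × 0.5 × (1.15 − 1.5) = -0.2975
1/(1 + e^{0.2975}) = 0.4262
P = 0.4262

0.426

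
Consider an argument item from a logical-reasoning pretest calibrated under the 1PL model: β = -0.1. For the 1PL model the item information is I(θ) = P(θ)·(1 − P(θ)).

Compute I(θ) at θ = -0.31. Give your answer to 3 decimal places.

P = 1/(1+e^{0.2100}) = 0.4477
P(1−P) = 0.4477 × 0.5523 = 0.2473
I = P(1−P) = 0.24726

0.247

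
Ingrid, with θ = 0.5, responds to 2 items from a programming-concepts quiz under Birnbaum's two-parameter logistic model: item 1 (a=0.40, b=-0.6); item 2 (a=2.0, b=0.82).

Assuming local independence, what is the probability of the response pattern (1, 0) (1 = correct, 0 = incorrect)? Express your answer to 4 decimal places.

P(θ) = 1 / (1 + exp(−a(θ − b)))
P_1 = 1/(1+e^{-0.4400}) = 0.6083
P_2 = 1/(1+e^{0.6400}) = 0.3452
L = P_1 × (1−P_2) = 0.6083 × 0.6548 = 0.39826

0.3983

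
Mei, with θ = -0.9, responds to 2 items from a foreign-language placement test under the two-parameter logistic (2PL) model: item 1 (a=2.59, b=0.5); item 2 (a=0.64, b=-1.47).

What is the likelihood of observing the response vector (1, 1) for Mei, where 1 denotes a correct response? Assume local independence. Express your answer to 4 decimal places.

0.0153

P(θ) = 1 / (1 + exp(−a(θ − b)))
P_1 = 1/(1+e^{3.6260}) = 0.0259
P_2 = 1/(1+e^{-0.3648}) = 0.5902
L = P_1 × P_2 = 0.0259 × 0.5902 = 0.01531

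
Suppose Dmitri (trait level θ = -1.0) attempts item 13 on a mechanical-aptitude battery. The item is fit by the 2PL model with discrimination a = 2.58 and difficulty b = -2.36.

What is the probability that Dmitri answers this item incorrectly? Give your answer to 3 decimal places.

P(θ) = 1 / (1 + exp(−a(θ − b)))
Exponent: 2.58 × (-1.0 − (-2.36)) = 3.5088
1/(1 + e^{-3.5088}) = 0.9709
P(incorrect) = 1 − 0.9709 = 0.0291

0.029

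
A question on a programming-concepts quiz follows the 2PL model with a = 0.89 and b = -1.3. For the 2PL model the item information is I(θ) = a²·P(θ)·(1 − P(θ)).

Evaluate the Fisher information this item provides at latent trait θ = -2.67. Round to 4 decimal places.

P = 1/(1+e^{1.2193}) = 0.2281
P(1−P) = 0.2281 × 0.7719 = 0.1760
I = a² × P(1−P) = 0.89² × 0.1760 = 0.13945

0.1394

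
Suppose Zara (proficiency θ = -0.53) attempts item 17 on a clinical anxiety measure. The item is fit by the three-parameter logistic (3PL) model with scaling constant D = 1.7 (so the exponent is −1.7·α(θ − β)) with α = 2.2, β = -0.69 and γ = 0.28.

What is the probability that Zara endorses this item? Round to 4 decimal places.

P(θ) = γ + (1 − γ) · 1 / (1 + exp(−D·α(θ − β)))
Exponent: 1.7 × 2.2 × (-0.53 − (-0.69)) = 0.5984
1/(1 + e^{-0.5984}) = 0.6453
P = 0.28 + 0.72 × 0.6453 = 0.7446

0.7446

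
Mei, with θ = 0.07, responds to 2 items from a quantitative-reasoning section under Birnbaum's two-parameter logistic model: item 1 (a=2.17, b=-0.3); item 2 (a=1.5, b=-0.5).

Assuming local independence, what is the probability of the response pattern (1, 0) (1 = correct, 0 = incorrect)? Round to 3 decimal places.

0.206

P(θ) = 1 / (1 + exp(−a(θ − b)))
P_1 = 1/(1+e^{-0.8029}) = 0.6906
P_2 = 1/(1+e^{-0.8550}) = 0.7016
L = P_1 × (1−P_2) = 0.6906 × 0.2984 = 0.20606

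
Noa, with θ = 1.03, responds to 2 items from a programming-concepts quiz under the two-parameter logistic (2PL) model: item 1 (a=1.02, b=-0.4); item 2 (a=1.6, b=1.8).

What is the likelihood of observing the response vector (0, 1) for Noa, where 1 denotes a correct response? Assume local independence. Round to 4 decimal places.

0.0426

P(θ) = 1 / (1 + exp(−a(θ − b)))
P_1 = 1/(1+e^{-1.4586}) = 0.8113
P_2 = 1/(1+e^{1.2320}) = 0.2258
L = (1−P_1) × P_2 = 0.1887 × 0.2258 = 0.04261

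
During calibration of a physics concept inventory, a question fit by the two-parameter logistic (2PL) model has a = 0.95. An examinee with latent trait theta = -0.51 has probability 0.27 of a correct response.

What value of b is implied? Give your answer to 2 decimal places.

0.54

P(theta) = 1 / (1 + exp(−a(theta − b)))
logit(0.27) = ln(0.27/0.73) = -0.9946
b = theta − logit/(a) = -0.51 − (-0.9946)/0.9500 = 0.5370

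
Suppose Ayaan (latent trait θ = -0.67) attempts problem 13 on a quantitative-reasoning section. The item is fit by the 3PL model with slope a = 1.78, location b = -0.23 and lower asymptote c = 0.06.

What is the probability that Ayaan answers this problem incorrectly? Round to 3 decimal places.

0.645

P(θ) = c + (1 − c) · 1 / (1 + exp(−a(θ − b)))
Exponent: 1.78 × (-0.67 − (-0.23)) = -0.7832
1/(1 + e^{0.7832}) = 0.3136
P = 0.06 + 0.94 × 0.3136 = 0.3548
P(incorrect) = 1 − 0.3548 = 0.6452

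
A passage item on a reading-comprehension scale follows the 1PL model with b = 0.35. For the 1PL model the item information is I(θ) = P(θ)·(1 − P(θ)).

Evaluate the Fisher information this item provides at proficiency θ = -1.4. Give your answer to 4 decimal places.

P = 1/(1+e^{1.7500}) = 0.1480
P(1−P) = 0.1480 × 0.8520 = 0.1261
I = P(1−P) = 0.12613

0.1261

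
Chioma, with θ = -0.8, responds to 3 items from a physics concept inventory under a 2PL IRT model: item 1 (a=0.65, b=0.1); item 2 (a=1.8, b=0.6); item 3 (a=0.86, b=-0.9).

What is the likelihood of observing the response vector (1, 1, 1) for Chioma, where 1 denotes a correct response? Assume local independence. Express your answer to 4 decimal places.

P(θ) = 1 / (1 + exp(−a(θ − b)))
P_1 = 1/(1+e^{0.5850}) = 0.3578
P_2 = 1/(1+e^{2.5200}) = 0.0745
P_3 = 1/(1+e^{-0.0860}) = 0.5215
L = P_1 × P_2 × P_3 = 0.3578 × 0.0745 × 0.5215 = 0.01389

0.0139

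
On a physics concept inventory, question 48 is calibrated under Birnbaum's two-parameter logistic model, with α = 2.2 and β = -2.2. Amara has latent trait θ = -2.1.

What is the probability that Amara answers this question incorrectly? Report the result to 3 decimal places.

P(θ) = 1 / (1 + exp(−α(θ − β)))
Exponent: 2.2 × (-2.1 − (-2.2)) = 0.2200
1/(1 + e^{-0.2200}) = 0.5548
P(incorrect) = 1 − 0.5548 = 0.4452

0.445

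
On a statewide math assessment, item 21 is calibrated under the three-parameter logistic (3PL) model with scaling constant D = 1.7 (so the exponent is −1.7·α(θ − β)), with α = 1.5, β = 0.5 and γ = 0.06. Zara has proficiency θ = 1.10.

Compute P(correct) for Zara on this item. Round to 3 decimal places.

P(θ) = γ + (1 − γ) · 1 / (1 + exp(−D·α(θ − β)))
Exponent: 1.7 × 1.5 × (1.10 − 0.5) = 1.5300
1/(1 + e^{-1.5300}) = 0.8220
P = 0.06 + 0.94 × 0.8220 = 0.8327

0.833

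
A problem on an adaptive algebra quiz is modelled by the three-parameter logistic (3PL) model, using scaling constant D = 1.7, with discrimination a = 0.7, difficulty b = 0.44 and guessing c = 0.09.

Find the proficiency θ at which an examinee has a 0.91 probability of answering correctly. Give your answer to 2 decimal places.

P(θ) = c + (1 − c) · 1 / (1 + exp(−D·a(θ − b)))
Remove guessing floor: (0.91 − 0.09)/(1 − 0.09) = 0.9011
logit = ln(0.9011/0.0989) = 2.2095
θ = b + logit/(1.7·a) = 0.44 + 2.2095/1.1900 = 2.2967

2.30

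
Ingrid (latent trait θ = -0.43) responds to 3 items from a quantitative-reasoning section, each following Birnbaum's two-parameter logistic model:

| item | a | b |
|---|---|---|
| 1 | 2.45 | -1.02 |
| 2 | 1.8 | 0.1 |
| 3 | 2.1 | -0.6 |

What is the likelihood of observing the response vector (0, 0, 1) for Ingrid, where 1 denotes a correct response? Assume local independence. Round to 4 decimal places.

0.0810

P(θ) = 1 / (1 + exp(−a(θ − b)))
P_1 = 1/(1+e^{-1.4455}) = 0.8093
P_2 = 1/(1+e^{0.9540}) = 0.2781
P_3 = 1/(1+e^{-0.3570}) = 0.5883
L = (1−P_1) × (1−P_2) × P_3 = 0.1907 × 0.7219 × 0.5883 = 0.08099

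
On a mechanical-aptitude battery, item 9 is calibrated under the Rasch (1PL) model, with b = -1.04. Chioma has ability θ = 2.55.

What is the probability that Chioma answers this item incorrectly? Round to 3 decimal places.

P(θ) = 1 / (1 + exp(−(θ − b)))
Exponent: (2.55 − (-1.04)) = 3.5900
1/(1 + e^{-3.5900}) = 0.9731
P = 0.9731
P(incorrect) = 1 − 0.9731 = 0.0269

0.027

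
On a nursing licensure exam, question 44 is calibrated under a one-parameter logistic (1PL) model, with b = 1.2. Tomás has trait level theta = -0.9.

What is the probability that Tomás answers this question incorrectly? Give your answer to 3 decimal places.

0.891

P(theta) = 1 / (1 + exp(−(theta − b)))
Exponent: (-0.9 − 1.2) = -2.1000
1/(1 + e^{2.1000}) = 0.1091
P = 0.1091
P(incorrect) = 1 − 0.1091 = 0.8909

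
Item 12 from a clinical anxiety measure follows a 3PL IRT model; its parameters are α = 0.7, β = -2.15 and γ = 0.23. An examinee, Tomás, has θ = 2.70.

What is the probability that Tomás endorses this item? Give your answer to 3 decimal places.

P(θ) = γ + (1 − γ) · 1 / (1 + exp(−α(θ − β)))
Exponent: 0.7 × (2.70 − (-2.15)) = 3.3950
1/(1 + e^{-3.3950}) = 0.9675
P = 0.23 + 0.77 × 0.9675 = 0.9750

0.975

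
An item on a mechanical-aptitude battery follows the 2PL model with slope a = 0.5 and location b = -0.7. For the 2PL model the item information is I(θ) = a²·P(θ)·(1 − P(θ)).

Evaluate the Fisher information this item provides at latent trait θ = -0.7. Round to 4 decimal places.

0.0625

P = 1/(1+e^{0.0000}) = 0.5000
P(1−P) = 0.5000 × 0.5000 = 0.2500
I = a² × P(1−P) = 0.5² × 0.2500 = 0.06250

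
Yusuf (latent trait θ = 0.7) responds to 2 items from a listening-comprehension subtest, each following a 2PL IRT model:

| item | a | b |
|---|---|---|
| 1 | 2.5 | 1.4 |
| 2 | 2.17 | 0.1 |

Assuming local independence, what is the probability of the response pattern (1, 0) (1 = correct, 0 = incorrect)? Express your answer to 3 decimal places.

0.032

P(θ) = 1 / (1 + exp(−a(θ − b)))
P_1 = 1/(1+e^{1.7500}) = 0.1480
P_2 = 1/(1+e^{-1.3020}) = 0.7862
L = P_1 × (1−P_2) = 0.1480 × 0.2138 = 0.03166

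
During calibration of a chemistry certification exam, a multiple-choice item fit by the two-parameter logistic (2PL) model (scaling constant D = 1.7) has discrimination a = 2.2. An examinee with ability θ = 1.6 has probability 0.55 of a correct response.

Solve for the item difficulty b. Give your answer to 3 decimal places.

P(θ) = 1 / (1 + exp(−D·a(θ − b)))
logit(0.55) = ln(0.55/0.45) = 0.2007
b = θ − logit/(1.7·a) = 1.6 − 0.2007/3.7400 = 1.5463

1.546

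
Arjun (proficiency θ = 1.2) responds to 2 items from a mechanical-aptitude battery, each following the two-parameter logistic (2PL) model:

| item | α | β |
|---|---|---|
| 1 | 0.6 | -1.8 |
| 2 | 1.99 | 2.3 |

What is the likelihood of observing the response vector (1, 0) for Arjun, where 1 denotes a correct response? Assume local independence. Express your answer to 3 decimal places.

0.772

P(θ) = 1 / (1 + exp(−α(θ − β)))
P_1 = 1/(1+e^{-1.8000}) = 0.8581
P_2 = 1/(1+e^{2.1890}) = 0.1007
L = P_1 × (1−P_2) = 0.8581 × 0.8993 = 0.77170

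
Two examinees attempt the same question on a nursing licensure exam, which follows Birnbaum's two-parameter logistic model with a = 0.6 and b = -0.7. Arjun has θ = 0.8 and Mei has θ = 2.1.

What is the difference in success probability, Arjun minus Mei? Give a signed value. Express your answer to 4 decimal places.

-0.1320

P(θ) = 1 / (1 + exp(−a(θ − b)))
P(Arjun) = 0.7109  [exponent 0.9000]
P(Mei) = 0.8429  [exponent 1.6800]
Difference = 0.7109 − 0.8429 = -0.1320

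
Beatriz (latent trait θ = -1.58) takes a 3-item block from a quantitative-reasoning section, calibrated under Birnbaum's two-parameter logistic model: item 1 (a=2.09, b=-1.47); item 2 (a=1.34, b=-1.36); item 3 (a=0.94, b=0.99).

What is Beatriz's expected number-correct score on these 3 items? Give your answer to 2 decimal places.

0.95

P(θ) = 1 / (1 + exp(−a(θ − b)))
P_1 = 1/(1+e^{0.2299}) = 0.4428
P_2 = 1/(1+e^{0.2948}) = 0.4268
P_3 = 1/(1+e^{2.4158}) = 0.0820
E[score] = 0.4428 + 0.4268 + 0.0820 = 0.9516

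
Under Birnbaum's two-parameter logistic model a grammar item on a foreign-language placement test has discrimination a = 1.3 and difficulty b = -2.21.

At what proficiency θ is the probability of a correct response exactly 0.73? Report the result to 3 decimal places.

P(θ) = 1 / (1 + exp(−a(θ − b)))
logit = ln(0.7300/0.2700) = 0.9946
θ = b + logit/(a) = -2.21 + 0.9946/1.3000 = -1.4449

-1.445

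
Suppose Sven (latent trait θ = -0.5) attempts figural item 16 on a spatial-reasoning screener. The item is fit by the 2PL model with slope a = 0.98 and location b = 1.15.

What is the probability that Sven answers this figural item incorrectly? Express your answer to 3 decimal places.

P(θ) = 1 / (1 + exp(−a(θ − b)))
Exponent: 0.98 × (-0.5 − 1.15) = -1.6170
1/(1 + e^{1.6170}) = 0.1656
P(incorrect) = 1 − 0.1656 = 0.8344

0.834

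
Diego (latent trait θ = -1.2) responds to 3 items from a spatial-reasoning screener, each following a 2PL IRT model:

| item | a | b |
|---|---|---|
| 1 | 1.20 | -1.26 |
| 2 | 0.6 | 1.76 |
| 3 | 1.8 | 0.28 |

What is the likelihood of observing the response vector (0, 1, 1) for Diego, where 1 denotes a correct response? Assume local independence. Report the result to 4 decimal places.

0.0045

P(θ) = 1 / (1 + exp(−a(θ − b)))
P_1 = 1/(1+e^{-0.0720}) = 0.5180
P_2 = 1/(1+e^{1.7760}) = 0.1448
P_3 = 1/(1+e^{2.6640}) = 0.0651
L = (1−P_1) × P_2 × P_3 = 0.4820 × 0.1448 × 0.0651 = 0.00455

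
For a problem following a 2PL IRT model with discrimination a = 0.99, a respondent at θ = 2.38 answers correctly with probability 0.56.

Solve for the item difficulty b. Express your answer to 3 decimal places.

P(θ) = 1 / (1 + exp(−a(θ − b)))
logit(0.56) = ln(0.56/0.44) = 0.2412
b = θ − logit/(a) = 2.38 − 0.2412/0.9900 = 2.1364

2.136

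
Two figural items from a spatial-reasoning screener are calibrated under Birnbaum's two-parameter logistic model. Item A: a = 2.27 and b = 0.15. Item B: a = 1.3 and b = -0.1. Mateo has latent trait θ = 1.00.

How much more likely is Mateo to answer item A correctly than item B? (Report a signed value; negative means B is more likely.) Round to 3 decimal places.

P(θ) = 1 / (1 + exp(−a(θ − b)))
P_A = 0.8732
P_B = 0.8069
P_A − P_B = 0.0663

0.066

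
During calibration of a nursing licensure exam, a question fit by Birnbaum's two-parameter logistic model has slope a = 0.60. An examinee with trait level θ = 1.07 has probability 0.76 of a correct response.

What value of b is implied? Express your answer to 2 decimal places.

-0.85

P(θ) = 1 / (1 + exp(−a(θ − b)))
logit(0.76) = ln(0.76/0.24) = 1.1527
b = θ − logit/(a) = 1.07 − 1.1527/0.6000 = -0.8511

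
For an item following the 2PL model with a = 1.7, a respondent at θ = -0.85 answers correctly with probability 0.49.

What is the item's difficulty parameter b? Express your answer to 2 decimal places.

-0.83

P(θ) = 1 / (1 + exp(−a(θ − b)))
logit(0.49) = ln(0.49/0.51) = -0.0400
b = θ − logit/(a) = -0.85 − (-0.0400)/1.7000 = -0.8265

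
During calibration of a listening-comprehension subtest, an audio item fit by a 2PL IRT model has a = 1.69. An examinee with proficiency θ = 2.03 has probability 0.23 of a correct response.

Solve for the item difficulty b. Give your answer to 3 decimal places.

P(θ) = 1 / (1 + exp(−a(θ − b)))
logit(0.23) = ln(0.23/0.77) = -1.2083
b = θ − logit/(a) = 2.03 − (-1.2083)/1.6900 = 2.7450

2.745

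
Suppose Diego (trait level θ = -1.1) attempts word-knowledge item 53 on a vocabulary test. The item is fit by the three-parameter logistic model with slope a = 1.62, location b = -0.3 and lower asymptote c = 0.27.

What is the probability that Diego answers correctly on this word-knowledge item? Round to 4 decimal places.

0.4268

P(θ) = c + (1 − c) · 1 / (1 + exp(−a(θ − b)))
Exponent: 1.62 × (-1.1 − (-0.3)) = -1.2960
1/(1 + e^{1.2960}) = 0.2148
P = 0.27 + 0.73 × 0.2148 = 0.4268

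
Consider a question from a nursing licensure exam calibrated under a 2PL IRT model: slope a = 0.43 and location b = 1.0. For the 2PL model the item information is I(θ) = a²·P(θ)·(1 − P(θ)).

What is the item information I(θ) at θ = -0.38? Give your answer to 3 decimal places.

0.042

P = 1/(1+e^{0.5934}) = 0.3559
P(1−P) = 0.3559 × 0.6441 = 0.2292
I = a² × P(1−P) = 0.43² × 0.2292 = 0.04238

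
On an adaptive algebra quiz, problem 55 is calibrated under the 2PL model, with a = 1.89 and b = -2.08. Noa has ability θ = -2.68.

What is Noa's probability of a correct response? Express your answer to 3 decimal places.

P(θ) = 1 / (1 + exp(−a(θ − b)))
Exponent: 1.89 × (-2.68 − (-2.08)) = -1.1340
1/(1 + e^{1.1340}) = 0.2434

0.243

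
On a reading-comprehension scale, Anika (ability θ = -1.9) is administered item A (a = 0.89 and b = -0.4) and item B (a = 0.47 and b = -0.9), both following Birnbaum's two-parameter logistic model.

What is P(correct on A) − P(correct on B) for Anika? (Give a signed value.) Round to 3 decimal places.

P(θ) = 1 / (1 + exp(−a(θ − b)))
P_A = 0.2083
P_B = 0.3846
P_A − P_B = -0.1763

-0.176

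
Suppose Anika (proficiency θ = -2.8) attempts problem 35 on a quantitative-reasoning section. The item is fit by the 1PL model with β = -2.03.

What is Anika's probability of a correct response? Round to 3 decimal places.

0.316

P(θ) = 1 / (1 + exp(−(θ − β)))
Exponent: (-2.8 − (-2.03)) = -0.7700
1/(1 + e^{0.7700}) = 0.3165
P = 0.3165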